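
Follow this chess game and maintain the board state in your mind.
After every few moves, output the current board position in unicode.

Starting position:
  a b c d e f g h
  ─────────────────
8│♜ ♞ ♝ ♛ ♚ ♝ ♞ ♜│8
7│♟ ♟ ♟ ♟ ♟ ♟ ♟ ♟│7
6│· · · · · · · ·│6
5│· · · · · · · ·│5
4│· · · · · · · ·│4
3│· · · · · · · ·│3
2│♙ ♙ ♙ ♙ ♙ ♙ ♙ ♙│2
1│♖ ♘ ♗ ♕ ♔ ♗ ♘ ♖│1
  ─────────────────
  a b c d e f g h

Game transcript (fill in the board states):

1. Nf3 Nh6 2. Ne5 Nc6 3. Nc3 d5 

  a b c d e f g h
  ─────────────────
8│♜ · ♝ ♛ ♚ ♝ · ♜│8
7│♟ ♟ ♟ · ♟ ♟ ♟ ♟│7
6│· · ♞ · · · · ♞│6
5│· · · ♟ ♘ · · ·│5
4│· · · · · · · ·│4
3│· · ♘ · · · · ·│3
2│♙ ♙ ♙ ♙ ♙ ♙ ♙ ♙│2
1│♖ · ♗ ♕ ♔ ♗ · ♖│1
  ─────────────────
  a b c d e f g h

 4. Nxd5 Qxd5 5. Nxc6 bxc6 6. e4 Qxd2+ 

  a b c d e f g h
  ─────────────────
8│♜ · ♝ · ♚ ♝ · ♜│8
7│♟ · ♟ · ♟ ♟ ♟ ♟│7
6│· · ♟ · · · · ♞│6
5│· · · · · · · ·│5
4│· · · · ♙ · · ·│4
3│· · · · · · · ·│3
2│♙ ♙ ♙ ♛ · ♙ ♙ ♙│2
1│♖ · ♗ ♕ ♔ ♗ · ♖│1
  ─────────────────
  a b c d e f g h

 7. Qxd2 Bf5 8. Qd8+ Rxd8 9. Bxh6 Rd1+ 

  a b c d e f g h
  ─────────────────
8│· · · · ♚ ♝ · ♜│8
7│♟ · ♟ · ♟ ♟ ♟ ♟│7
6│· · ♟ · · · · ♗│6
5│· · · · · ♝ · ·│5
4│· · · · ♙ · · ·│4
3│· · · · · · · ·│3
2│♙ ♙ ♙ · · ♙ ♙ ♙│2
1│♖ · · ♜ ♔ ♗ · ♖│1
  ─────────────────
  a b c d e f g h

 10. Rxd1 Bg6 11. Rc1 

  a b c d e f g h
  ─────────────────
8│· · · · ♚ ♝ · ♜│8
7│♟ · ♟ · ♟ ♟ ♟ ♟│7
6│· · ♟ · · · ♝ ♗│6
5│· · · · · · · ·│5
4│· · · · ♙ · · ·│4
3│· · · · · · · ·│3
2│♙ ♙ ♙ · · ♙ ♙ ♙│2
1│· · ♖ · ♔ ♗ · ♖│1
  ─────────────────
  a b c d e f g h


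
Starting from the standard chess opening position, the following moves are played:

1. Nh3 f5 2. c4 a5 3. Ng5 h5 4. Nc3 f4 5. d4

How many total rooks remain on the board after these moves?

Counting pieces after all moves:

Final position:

  a b c d e f g h
  ─────────────────
8│♜ ♞ ♝ ♛ ♚ ♝ ♞ ♜│8
7│· ♟ ♟ ♟ ♟ · ♟ ·│7
6│· · · · · · · ·│6
5│♟ · · · · · ♘ ♟│5
4│· · ♙ ♙ · ♟ · ·│4
3│· · ♘ · · · · ·│3
2│♙ ♙ · · ♙ ♙ ♙ ♙│2
1│♖ · ♗ ♕ ♔ ♗ · ♖│1
  ─────────────────
  a b c d e f g h


4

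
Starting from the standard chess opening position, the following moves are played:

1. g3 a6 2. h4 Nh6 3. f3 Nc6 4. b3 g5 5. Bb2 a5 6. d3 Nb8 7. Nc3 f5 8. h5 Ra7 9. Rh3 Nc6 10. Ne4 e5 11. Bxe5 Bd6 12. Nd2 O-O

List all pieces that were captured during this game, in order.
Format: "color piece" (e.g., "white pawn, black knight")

Tracking captures:
  Bxe5: captured black pawn

black pawn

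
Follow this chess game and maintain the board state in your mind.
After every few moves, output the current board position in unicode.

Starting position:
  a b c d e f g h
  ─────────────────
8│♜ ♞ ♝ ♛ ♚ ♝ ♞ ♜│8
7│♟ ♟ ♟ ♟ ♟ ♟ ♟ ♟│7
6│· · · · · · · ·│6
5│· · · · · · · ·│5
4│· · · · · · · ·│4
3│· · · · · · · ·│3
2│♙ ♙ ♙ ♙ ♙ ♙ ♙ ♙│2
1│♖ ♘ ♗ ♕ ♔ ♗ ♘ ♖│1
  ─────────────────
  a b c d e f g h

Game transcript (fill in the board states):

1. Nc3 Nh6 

  a b c d e f g h
  ─────────────────
8│♜ ♞ ♝ ♛ ♚ ♝ · ♜│8
7│♟ ♟ ♟ ♟ ♟ ♟ ♟ ♟│7
6│· · · · · · · ♞│6
5│· · · · · · · ·│5
4│· · · · · · · ·│4
3│· · ♘ · · · · ·│3
2│♙ ♙ ♙ ♙ ♙ ♙ ♙ ♙│2
1│♖ · ♗ ♕ ♔ ♗ ♘ ♖│1
  ─────────────────
  a b c d e f g h

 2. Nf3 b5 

  a b c d e f g h
  ─────────────────
8│♜ ♞ ♝ ♛ ♚ ♝ · ♜│8
7│♟ · ♟ ♟ ♟ ♟ ♟ ♟│7
6│· · · · · · · ♞│6
5│· ♟ · · · · · ·│5
4│· · · · · · · ·│4
3│· · ♘ · · ♘ · ·│3
2│♙ ♙ ♙ ♙ ♙ ♙ ♙ ♙│2
1│♖ · ♗ ♕ ♔ ♗ · ♖│1
  ─────────────────
  a b c d e f g h

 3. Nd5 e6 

  a b c d e f g h
  ─────────────────
8│♜ ♞ ♝ ♛ ♚ ♝ · ♜│8
7│♟ · ♟ ♟ · ♟ ♟ ♟│7
6│· · · · ♟ · · ♞│6
5│· ♟ · ♘ · · · ·│5
4│· · · · · · · ·│4
3│· · · · · ♘ · ·│3
2│♙ ♙ ♙ ♙ ♙ ♙ ♙ ♙│2
1│♖ · ♗ ♕ ♔ ♗ · ♖│1
  ─────────────────
  a b c d e f g h

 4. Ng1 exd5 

  a b c d e f g h
  ─────────────────
8│♜ ♞ ♝ ♛ ♚ ♝ · ♜│8
7│♟ · ♟ ♟ · ♟ ♟ ♟│7
6│· · · · · · · ♞│6
5│· ♟ · ♟ · · · ·│5
4│· · · · · · · ·│4
3│· · · · · · · ·│3
2│♙ ♙ ♙ ♙ ♙ ♙ ♙ ♙│2
1│♖ · ♗ ♕ ♔ ♗ ♘ ♖│1
  ─────────────────
  a b c d e f g h

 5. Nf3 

  a b c d e f g h
  ─────────────────
8│♜ ♞ ♝ ♛ ♚ ♝ · ♜│8
7│♟ · ♟ ♟ · ♟ ♟ ♟│7
6│· · · · · · · ♞│6
5│· ♟ · ♟ · · · ·│5
4│· · · · · · · ·│4
3│· · · · · ♘ · ·│3
2│♙ ♙ ♙ ♙ ♙ ♙ ♙ ♙│2
1│♖ · ♗ ♕ ♔ ♗ · ♖│1
  ─────────────────
  a b c d e f g h


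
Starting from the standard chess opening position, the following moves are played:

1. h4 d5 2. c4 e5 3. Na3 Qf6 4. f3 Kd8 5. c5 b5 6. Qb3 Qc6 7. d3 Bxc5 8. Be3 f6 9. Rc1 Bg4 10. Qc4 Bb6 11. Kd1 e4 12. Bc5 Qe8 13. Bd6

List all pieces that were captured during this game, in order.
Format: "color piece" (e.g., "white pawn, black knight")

Tracking captures:
  Bxc5: captured white pawn

white pawn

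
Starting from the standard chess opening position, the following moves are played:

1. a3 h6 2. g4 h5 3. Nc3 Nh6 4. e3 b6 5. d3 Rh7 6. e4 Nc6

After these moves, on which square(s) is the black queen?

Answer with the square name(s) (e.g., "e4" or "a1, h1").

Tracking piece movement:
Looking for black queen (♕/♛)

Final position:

  a b c d e f g h
  ─────────────────
8│♜ · ♝ ♛ ♚ ♝ · ·│8
7│♟ · ♟ ♟ ♟ ♟ ♟ ♜│7
6│· ♟ ♞ · · · · ♞│6
5│· · · · · · · ♟│5
4│· · · · ♙ · ♙ ·│4
3│♙ · ♘ ♙ · · · ·│3
2│· ♙ ♙ · · ♙ · ♙│2
1│♖ · ♗ ♕ ♔ ♗ ♘ ♖│1
  ─────────────────
  a b c d e f g h


d8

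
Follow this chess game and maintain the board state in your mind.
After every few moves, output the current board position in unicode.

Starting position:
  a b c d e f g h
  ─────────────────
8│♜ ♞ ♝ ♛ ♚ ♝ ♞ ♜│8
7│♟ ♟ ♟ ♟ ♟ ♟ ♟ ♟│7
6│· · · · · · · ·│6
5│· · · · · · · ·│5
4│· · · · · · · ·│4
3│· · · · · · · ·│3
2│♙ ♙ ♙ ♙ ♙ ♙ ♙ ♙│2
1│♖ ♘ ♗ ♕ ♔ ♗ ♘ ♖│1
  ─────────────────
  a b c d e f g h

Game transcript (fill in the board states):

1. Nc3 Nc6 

  a b c d e f g h
  ─────────────────
8│♜ · ♝ ♛ ♚ ♝ ♞ ♜│8
7│♟ ♟ ♟ ♟ ♟ ♟ ♟ ♟│7
6│· · ♞ · · · · ·│6
5│· · · · · · · ·│5
4│· · · · · · · ·│4
3│· · ♘ · · · · ·│3
2│♙ ♙ ♙ ♙ ♙ ♙ ♙ ♙│2
1│♖ · ♗ ♕ ♔ ♗ ♘ ♖│1
  ─────────────────
  a b c d e f g h

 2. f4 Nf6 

  a b c d e f g h
  ─────────────────
8│♜ · ♝ ♛ ♚ ♝ · ♜│8
7│♟ ♟ ♟ ♟ ♟ ♟ ♟ ♟│7
6│· · ♞ · · ♞ · ·│6
5│· · · · · · · ·│5
4│· · · · · ♙ · ·│4
3│· · ♘ · · · · ·│3
2│♙ ♙ ♙ ♙ ♙ · ♙ ♙│2
1│♖ · ♗ ♕ ♔ ♗ ♘ ♖│1
  ─────────────────
  a b c d e f g h

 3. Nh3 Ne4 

  a b c d e f g h
  ─────────────────
8│♜ · ♝ ♛ ♚ ♝ · ♜│8
7│♟ ♟ ♟ ♟ ♟ ♟ ♟ ♟│7
6│· · ♞ · · · · ·│6
5│· · · · · · · ·│5
4│· · · · ♞ ♙ · ·│4
3│· · ♘ · · · · ♘│3
2│♙ ♙ ♙ ♙ ♙ · ♙ ♙│2
1│♖ · ♗ ♕ ♔ ♗ · ♖│1
  ─────────────────
  a b c d e f g h

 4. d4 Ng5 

  a b c d e f g h
  ─────────────────
8│♜ · ♝ ♛ ♚ ♝ · ♜│8
7│♟ ♟ ♟ ♟ ♟ ♟ ♟ ♟│7
6│· · ♞ · · · · ·│6
5│· · · · · · ♞ ·│5
4│· · · ♙ · ♙ · ·│4
3│· · ♘ · · · · ♘│3
2│♙ ♙ ♙ · ♙ · ♙ ♙│2
1│♖ · ♗ ♕ ♔ ♗ · ♖│1
  ─────────────────
  a b c d e f g h



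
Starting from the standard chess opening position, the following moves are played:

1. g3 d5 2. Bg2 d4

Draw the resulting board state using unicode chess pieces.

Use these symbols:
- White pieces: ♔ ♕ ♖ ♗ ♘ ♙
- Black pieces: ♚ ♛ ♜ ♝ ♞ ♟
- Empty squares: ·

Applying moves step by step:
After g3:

♜ ♞ ♝ ♛ ♚ ♝ ♞ ♜
♟ ♟ ♟ ♟ ♟ ♟ ♟ ♟
· · · · · · · ·
· · · · · · · ·
· · · · · · · ·
· · · · · · ♙ ·
♙ ♙ ♙ ♙ ♙ ♙ · ♙
♖ ♘ ♗ ♕ ♔ ♗ ♘ ♖


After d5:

♜ ♞ ♝ ♛ ♚ ♝ ♞ ♜
♟ ♟ ♟ · ♟ ♟ ♟ ♟
· · · · · · · ·
· · · ♟ · · · ·
· · · · · · · ·
· · · · · · ♙ ·
♙ ♙ ♙ ♙ ♙ ♙ · ♙
♖ ♘ ♗ ♕ ♔ ♗ ♘ ♖


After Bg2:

♜ ♞ ♝ ♛ ♚ ♝ ♞ ♜
♟ ♟ ♟ · ♟ ♟ ♟ ♟
· · · · · · · ·
· · · ♟ · · · ·
· · · · · · · ·
· · · · · · ♙ ·
♙ ♙ ♙ ♙ ♙ ♙ ♗ ♙
♖ ♘ ♗ ♕ ♔ · ♘ ♖


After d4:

♜ ♞ ♝ ♛ ♚ ♝ ♞ ♜
♟ ♟ ♟ · ♟ ♟ ♟ ♟
· · · · · · · ·
· · · · · · · ·
· · · ♟ · · · ·
· · · · · · ♙ ·
♙ ♙ ♙ ♙ ♙ ♙ ♗ ♙
♖ ♘ ♗ ♕ ♔ · ♘ ♖



  a b c d e f g h
  ─────────────────
8│♜ ♞ ♝ ♛ ♚ ♝ ♞ ♜│8
7│♟ ♟ ♟ · ♟ ♟ ♟ ♟│7
6│· · · · · · · ·│6
5│· · · · · · · ·│5
4│· · · ♟ · · · ·│4
3│· · · · · · ♙ ·│3
2│♙ ♙ ♙ ♙ ♙ ♙ ♗ ♙│2
1│♖ ♘ ♗ ♕ ♔ · ♘ ♖│1
  ─────────────────
  a b c d e f g h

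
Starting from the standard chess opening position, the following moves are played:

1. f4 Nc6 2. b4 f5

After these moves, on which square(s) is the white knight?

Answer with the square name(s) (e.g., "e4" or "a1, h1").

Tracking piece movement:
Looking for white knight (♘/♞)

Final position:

  a b c d e f g h
  ─────────────────
8│♜ · ♝ ♛ ♚ ♝ ♞ ♜│8
7│♟ ♟ ♟ ♟ ♟ · ♟ ♟│7
6│· · ♞ · · · · ·│6
5│· · · · · ♟ · ·│5
4│· ♙ · · · ♙ · ·│4
3│· · · · · · · ·│3
2│♙ · ♙ ♙ ♙ · ♙ ♙│2
1│♖ ♘ ♗ ♕ ♔ ♗ ♘ ♖│1
  ─────────────────
  a b c d e f g h


b1, g1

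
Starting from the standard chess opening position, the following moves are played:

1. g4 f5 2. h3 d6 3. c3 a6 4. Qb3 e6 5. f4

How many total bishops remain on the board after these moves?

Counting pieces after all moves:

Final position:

  a b c d e f g h
  ─────────────────
8│♜ ♞ ♝ ♛ ♚ ♝ ♞ ♜│8
7│· ♟ ♟ · · · ♟ ♟│7
6│♟ · · ♟ ♟ · · ·│6
5│· · · · · ♟ · ·│5
4│· · · · · ♙ ♙ ·│4
3│· ♕ ♙ · · · · ♙│3
2│♙ ♙ · ♙ ♙ · · ·│2
1│♖ ♘ ♗ · ♔ ♗ ♘ ♖│1
  ─────────────────
  a b c d e f g h


4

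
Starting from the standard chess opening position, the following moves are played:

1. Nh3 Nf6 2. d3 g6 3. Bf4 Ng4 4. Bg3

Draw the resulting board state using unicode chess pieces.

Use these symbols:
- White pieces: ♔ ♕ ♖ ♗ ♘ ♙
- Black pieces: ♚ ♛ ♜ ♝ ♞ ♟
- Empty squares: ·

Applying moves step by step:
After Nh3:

♜ ♞ ♝ ♛ ♚ ♝ ♞ ♜
♟ ♟ ♟ ♟ ♟ ♟ ♟ ♟
· · · · · · · ·
· · · · · · · ·
· · · · · · · ·
· · · · · · · ♘
♙ ♙ ♙ ♙ ♙ ♙ ♙ ♙
♖ ♘ ♗ ♕ ♔ ♗ · ♖


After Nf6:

♜ ♞ ♝ ♛ ♚ ♝ · ♜
♟ ♟ ♟ ♟ ♟ ♟ ♟ ♟
· · · · · ♞ · ·
· · · · · · · ·
· · · · · · · ·
· · · · · · · ♘
♙ ♙ ♙ ♙ ♙ ♙ ♙ ♙
♖ ♘ ♗ ♕ ♔ ♗ · ♖


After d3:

♜ ♞ ♝ ♛ ♚ ♝ · ♜
♟ ♟ ♟ ♟ ♟ ♟ ♟ ♟
· · · · · ♞ · ·
· · · · · · · ·
· · · · · · · ·
· · · ♙ · · · ♘
♙ ♙ ♙ · ♙ ♙ ♙ ♙
♖ ♘ ♗ ♕ ♔ ♗ · ♖


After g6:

♜ ♞ ♝ ♛ ♚ ♝ · ♜
♟ ♟ ♟ ♟ ♟ ♟ · ♟
· · · · · ♞ ♟ ·
· · · · · · · ·
· · · · · · · ·
· · · ♙ · · · ♘
♙ ♙ ♙ · ♙ ♙ ♙ ♙
♖ ♘ ♗ ♕ ♔ ♗ · ♖


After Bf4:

♜ ♞ ♝ ♛ ♚ ♝ · ♜
♟ ♟ ♟ ♟ ♟ ♟ · ♟
· · · · · ♞ ♟ ·
· · · · · · · ·
· · · · · ♗ · ·
· · · ♙ · · · ♘
♙ ♙ ♙ · ♙ ♙ ♙ ♙
♖ ♘ · ♕ ♔ ♗ · ♖


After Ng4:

♜ ♞ ♝ ♛ ♚ ♝ · ♜
♟ ♟ ♟ ♟ ♟ ♟ · ♟
· · · · · · ♟ ·
· · · · · · · ·
· · · · · ♗ ♞ ·
· · · ♙ · · · ♘
♙ ♙ ♙ · ♙ ♙ ♙ ♙
♖ ♘ · ♕ ♔ ♗ · ♖


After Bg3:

♜ ♞ ♝ ♛ ♚ ♝ · ♜
♟ ♟ ♟ ♟ ♟ ♟ · ♟
· · · · · · ♟ ·
· · · · · · · ·
· · · · · · ♞ ·
· · · ♙ · · ♗ ♘
♙ ♙ ♙ · ♙ ♙ ♙ ♙
♖ ♘ · ♕ ♔ ♗ · ♖



  a b c d e f g h
  ─────────────────
8│♜ ♞ ♝ ♛ ♚ ♝ · ♜│8
7│♟ ♟ ♟ ♟ ♟ ♟ · ♟│7
6│· · · · · · ♟ ·│6
5│· · · · · · · ·│5
4│· · · · · · ♞ ·│4
3│· · · ♙ · · ♗ ♘│3
2│♙ ♙ ♙ · ♙ ♙ ♙ ♙│2
1│♖ ♘ · ♕ ♔ ♗ · ♖│1
  ─────────────────
  a b c d e f g h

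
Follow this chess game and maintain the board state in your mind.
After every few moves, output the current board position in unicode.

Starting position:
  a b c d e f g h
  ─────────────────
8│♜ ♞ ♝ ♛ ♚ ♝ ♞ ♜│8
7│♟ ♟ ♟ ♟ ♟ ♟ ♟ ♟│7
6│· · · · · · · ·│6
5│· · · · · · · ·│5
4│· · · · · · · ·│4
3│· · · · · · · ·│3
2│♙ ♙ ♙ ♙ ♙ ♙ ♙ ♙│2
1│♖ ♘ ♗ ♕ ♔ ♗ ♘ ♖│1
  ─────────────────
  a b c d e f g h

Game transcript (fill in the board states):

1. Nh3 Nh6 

  a b c d e f g h
  ─────────────────
8│♜ ♞ ♝ ♛ ♚ ♝ · ♜│8
7│♟ ♟ ♟ ♟ ♟ ♟ ♟ ♟│7
6│· · · · · · · ♞│6
5│· · · · · · · ·│5
4│· · · · · · · ·│4
3│· · · · · · · ♘│3
2│♙ ♙ ♙ ♙ ♙ ♙ ♙ ♙│2
1│♖ ♘ ♗ ♕ ♔ ♗ · ♖│1
  ─────────────────
  a b c d e f g h

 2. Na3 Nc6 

  a b c d e f g h
  ─────────────────
8│♜ · ♝ ♛ ♚ ♝ · ♜│8
7│♟ ♟ ♟ ♟ ♟ ♟ ♟ ♟│7
6│· · ♞ · · · · ♞│6
5│· · · · · · · ·│5
4│· · · · · · · ·│4
3│♘ · · · · · · ♘│3
2│♙ ♙ ♙ ♙ ♙ ♙ ♙ ♙│2
1│♖ · ♗ ♕ ♔ ♗ · ♖│1
  ─────────────────
  a b c d e f g h

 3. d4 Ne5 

  a b c d e f g h
  ─────────────────
8│♜ · ♝ ♛ ♚ ♝ · ♜│8
7│♟ ♟ ♟ ♟ ♟ ♟ ♟ ♟│7
6│· · · · · · · ♞│6
5│· · · · ♞ · · ·│5
4│· · · ♙ · · · ·│4
3│♘ · · · · · · ♘│3
2│♙ ♙ ♙ · ♙ ♙ ♙ ♙│2
1│♖ · ♗ ♕ ♔ ♗ · ♖│1
  ─────────────────
  a b c d e f g h



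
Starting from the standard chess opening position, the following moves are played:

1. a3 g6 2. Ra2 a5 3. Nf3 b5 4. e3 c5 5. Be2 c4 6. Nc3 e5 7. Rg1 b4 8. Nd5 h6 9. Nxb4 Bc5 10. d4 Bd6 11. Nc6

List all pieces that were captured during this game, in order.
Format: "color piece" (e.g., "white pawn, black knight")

Tracking captures:
  Nxb4: captured black pawn

black pawn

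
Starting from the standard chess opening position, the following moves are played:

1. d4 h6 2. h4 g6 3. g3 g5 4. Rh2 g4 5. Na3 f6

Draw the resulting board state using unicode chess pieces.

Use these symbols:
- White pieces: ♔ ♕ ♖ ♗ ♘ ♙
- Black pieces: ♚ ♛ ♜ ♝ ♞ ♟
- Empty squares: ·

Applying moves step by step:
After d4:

♜ ♞ ♝ ♛ ♚ ♝ ♞ ♜
♟ ♟ ♟ ♟ ♟ ♟ ♟ ♟
· · · · · · · ·
· · · · · · · ·
· · · ♙ · · · ·
· · · · · · · ·
♙ ♙ ♙ · ♙ ♙ ♙ ♙
♖ ♘ ♗ ♕ ♔ ♗ ♘ ♖


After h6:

♜ ♞ ♝ ♛ ♚ ♝ ♞ ♜
♟ ♟ ♟ ♟ ♟ ♟ ♟ ·
· · · · · · · ♟
· · · · · · · ·
· · · ♙ · · · ·
· · · · · · · ·
♙ ♙ ♙ · ♙ ♙ ♙ ♙
♖ ♘ ♗ ♕ ♔ ♗ ♘ ♖


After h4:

♜ ♞ ♝ ♛ ♚ ♝ ♞ ♜
♟ ♟ ♟ ♟ ♟ ♟ ♟ ·
· · · · · · · ♟
· · · · · · · ·
· · · ♙ · · · ♙
· · · · · · · ·
♙ ♙ ♙ · ♙ ♙ ♙ ·
♖ ♘ ♗ ♕ ♔ ♗ ♘ ♖


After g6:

♜ ♞ ♝ ♛ ♚ ♝ ♞ ♜
♟ ♟ ♟ ♟ ♟ ♟ · ·
· · · · · · ♟ ♟
· · · · · · · ·
· · · ♙ · · · ♙
· · · · · · · ·
♙ ♙ ♙ · ♙ ♙ ♙ ·
♖ ♘ ♗ ♕ ♔ ♗ ♘ ♖


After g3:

♜ ♞ ♝ ♛ ♚ ♝ ♞ ♜
♟ ♟ ♟ ♟ ♟ ♟ · ·
· · · · · · ♟ ♟
· · · · · · · ·
· · · ♙ · · · ♙
· · · · · · ♙ ·
♙ ♙ ♙ · ♙ ♙ · ·
♖ ♘ ♗ ♕ ♔ ♗ ♘ ♖


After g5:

♜ ♞ ♝ ♛ ♚ ♝ ♞ ♜
♟ ♟ ♟ ♟ ♟ ♟ · ·
· · · · · · · ♟
· · · · · · ♟ ·
· · · ♙ · · · ♙
· · · · · · ♙ ·
♙ ♙ ♙ · ♙ ♙ · ·
♖ ♘ ♗ ♕ ♔ ♗ ♘ ♖


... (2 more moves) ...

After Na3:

♜ ♞ ♝ ♛ ♚ ♝ ♞ ♜
♟ ♟ ♟ ♟ ♟ ♟ · ·
· · · · · · · ♟
· · · · · · · ·
· · · ♙ · · ♟ ♙
♘ · · · · · ♙ ·
♙ ♙ ♙ · ♙ ♙ · ♖
♖ · ♗ ♕ ♔ ♗ ♘ ·


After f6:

♜ ♞ ♝ ♛ ♚ ♝ ♞ ♜
♟ ♟ ♟ ♟ ♟ · · ·
· · · · · ♟ · ♟
· · · · · · · ·
· · · ♙ · · ♟ ♙
♘ · · · · · ♙ ·
♙ ♙ ♙ · ♙ ♙ · ♖
♖ · ♗ ♕ ♔ ♗ ♘ ·



  a b c d e f g h
  ─────────────────
8│♜ ♞ ♝ ♛ ♚ ♝ ♞ ♜│8
7│♟ ♟ ♟ ♟ ♟ · · ·│7
6│· · · · · ♟ · ♟│6
5│· · · · · · · ·│5
4│· · · ♙ · · ♟ ♙│4
3│♘ · · · · · ♙ ·│3
2│♙ ♙ ♙ · ♙ ♙ · ♖│2
1│♖ · ♗ ♕ ♔ ♗ ♘ ·│1
  ─────────────────
  a b c d e f g h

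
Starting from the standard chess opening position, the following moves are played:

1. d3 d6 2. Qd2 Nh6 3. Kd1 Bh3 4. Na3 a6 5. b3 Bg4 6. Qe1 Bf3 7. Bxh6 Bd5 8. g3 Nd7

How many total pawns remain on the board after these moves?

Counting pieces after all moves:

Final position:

  a b c d e f g h
  ─────────────────
8│♜ · · ♛ ♚ ♝ · ♜│8
7│· ♟ ♟ ♞ ♟ ♟ ♟ ♟│7
6│♟ · · ♟ · · · ♗│6
5│· · · ♝ · · · ·│5
4│· · · · · · · ·│4
3│♘ ♙ · ♙ · · ♙ ·│3
2│♙ · ♙ · ♙ ♙ · ♙│2
1│♖ · · ♔ ♕ ♗ ♘ ♖│1
  ─────────────────
  a b c d e f g h


16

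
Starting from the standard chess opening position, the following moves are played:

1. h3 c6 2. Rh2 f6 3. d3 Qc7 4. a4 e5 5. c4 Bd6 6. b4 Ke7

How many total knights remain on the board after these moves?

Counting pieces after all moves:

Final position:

  a b c d e f g h
  ─────────────────
8│♜ ♞ ♝ · · · ♞ ♜│8
7│♟ ♟ ♛ ♟ ♚ · ♟ ♟│7
6│· · ♟ ♝ · ♟ · ·│6
5│· · · · ♟ · · ·│5
4│♙ ♙ ♙ · · · · ·│4
3│· · · ♙ · · · ♙│3
2│· · · · ♙ ♙ ♙ ♖│2
1│♖ ♘ ♗ ♕ ♔ ♗ ♘ ·│1
  ─────────────────
  a b c d e f g h


4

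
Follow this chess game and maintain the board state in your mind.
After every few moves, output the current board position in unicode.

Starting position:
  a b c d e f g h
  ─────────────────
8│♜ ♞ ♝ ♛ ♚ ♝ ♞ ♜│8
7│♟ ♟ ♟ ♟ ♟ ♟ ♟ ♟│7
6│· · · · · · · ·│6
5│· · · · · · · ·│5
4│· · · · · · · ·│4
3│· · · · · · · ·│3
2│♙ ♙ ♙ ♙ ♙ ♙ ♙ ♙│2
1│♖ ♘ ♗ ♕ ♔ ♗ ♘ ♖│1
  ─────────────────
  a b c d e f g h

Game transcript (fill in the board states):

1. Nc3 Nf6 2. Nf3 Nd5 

  a b c d e f g h
  ─────────────────
8│♜ ♞ ♝ ♛ ♚ ♝ · ♜│8
7│♟ ♟ ♟ ♟ ♟ ♟ ♟ ♟│7
6│· · · · · · · ·│6
5│· · · ♞ · · · ·│5
4│· · · · · · · ·│4
3│· · ♘ · · ♘ · ·│3
2│♙ ♙ ♙ ♙ ♙ ♙ ♙ ♙│2
1│♖ · ♗ ♕ ♔ ♗ · ♖│1
  ─────────────────
  a b c d e f g h

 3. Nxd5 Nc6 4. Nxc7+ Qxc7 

  a b c d e f g h
  ─────────────────
8│♜ · ♝ · ♚ ♝ · ♜│8
7│♟ ♟ ♛ ♟ ♟ ♟ ♟ ♟│7
6│· · ♞ · · · · ·│6
5│· · · · · · · ·│5
4│· · · · · · · ·│4
3│· · · · · ♘ · ·│3
2│♙ ♙ ♙ ♙ ♙ ♙ ♙ ♙│2
1│♖ · ♗ ♕ ♔ ♗ · ♖│1
  ─────────────────
  a b c d e f g h

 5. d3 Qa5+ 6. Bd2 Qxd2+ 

  a b c d e f g h
  ─────────────────
8│♜ · ♝ · ♚ ♝ · ♜│8
7│♟ ♟ · ♟ ♟ ♟ ♟ ♟│7
6│· · ♞ · · · · ·│6
5│· · · · · · · ·│5
4│· · · · · · · ·│4
3│· · · ♙ · ♘ · ·│3
2│♙ ♙ ♙ ♛ ♙ ♙ ♙ ♙│2
1│♖ · · ♕ ♔ ♗ · ♖│1
  ─────────────────
  a b c d e f g h

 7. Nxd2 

  a b c d e f g h
  ─────────────────
8│♜ · ♝ · ♚ ♝ · ♜│8
7│♟ ♟ · ♟ ♟ ♟ ♟ ♟│7
6│· · ♞ · · · · ·│6
5│· · · · · · · ·│5
4│· · · · · · · ·│4
3│· · · ♙ · · · ·│3
2│♙ ♙ ♙ ♘ ♙ ♙ ♙ ♙│2
1│♖ · · ♕ ♔ ♗ · ♖│1
  ─────────────────
  a b c d e f g h


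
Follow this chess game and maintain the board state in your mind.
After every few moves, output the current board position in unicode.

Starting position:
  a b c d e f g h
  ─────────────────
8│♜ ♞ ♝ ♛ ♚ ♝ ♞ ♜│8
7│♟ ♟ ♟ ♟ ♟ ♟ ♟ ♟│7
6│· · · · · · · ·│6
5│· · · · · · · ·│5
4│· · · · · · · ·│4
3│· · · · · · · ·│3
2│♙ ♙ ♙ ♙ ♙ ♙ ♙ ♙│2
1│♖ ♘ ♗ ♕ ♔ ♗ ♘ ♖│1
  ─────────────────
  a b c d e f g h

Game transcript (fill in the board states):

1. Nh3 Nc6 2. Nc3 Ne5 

  a b c d e f g h
  ─────────────────
8│♜ · ♝ ♛ ♚ ♝ ♞ ♜│8
7│♟ ♟ ♟ ♟ ♟ ♟ ♟ ♟│7
6│· · · · · · · ·│6
5│· · · · ♞ · · ·│5
4│· · · · · · · ·│4
3│· · ♘ · · · · ♘│3
2│♙ ♙ ♙ ♙ ♙ ♙ ♙ ♙│2
1│♖ · ♗ ♕ ♔ ♗ · ♖│1
  ─────────────────
  a b c d e f g h

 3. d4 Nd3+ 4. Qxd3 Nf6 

  a b c d e f g h
  ─────────────────
8│♜ · ♝ ♛ ♚ ♝ · ♜│8
7│♟ ♟ ♟ ♟ ♟ ♟ ♟ ♟│7
6│· · · · · ♞ · ·│6
5│· · · · · · · ·│5
4│· · · ♙ · · · ·│4
3│· · ♘ ♕ · · · ♘│3
2│♙ ♙ ♙ · ♙ ♙ ♙ ♙│2
1│♖ · ♗ · ♔ ♗ · ♖│1
  ─────────────────
  a b c d e f g h

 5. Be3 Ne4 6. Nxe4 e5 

  a b c d e f g h
  ─────────────────
8│♜ · ♝ ♛ ♚ ♝ · ♜│8
7│♟ ♟ ♟ ♟ · ♟ ♟ ♟│7
6│· · · · · · · ·│6
5│· · · · ♟ · · ·│5
4│· · · ♙ ♘ · · ·│4
3│· · · ♕ ♗ · · ♘│3
2│♙ ♙ ♙ · ♙ ♙ ♙ ♙│2
1│♖ · · · ♔ ♗ · ♖│1
  ─────────────────
  a b c d e f g h

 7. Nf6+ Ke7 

  a b c d e f g h
  ─────────────────
8│♜ · ♝ ♛ · ♝ · ♜│8
7│♟ ♟ ♟ ♟ ♚ ♟ ♟ ♟│7
6│· · · · · ♘ · ·│6
5│· · · · ♟ · · ·│5
4│· · · ♙ · · · ·│4
3│· · · ♕ ♗ · · ♘│3
2│♙ ♙ ♙ · ♙ ♙ ♙ ♙│2
1│♖ · · · ♔ ♗ · ♖│1
  ─────────────────
  a b c d e f g h


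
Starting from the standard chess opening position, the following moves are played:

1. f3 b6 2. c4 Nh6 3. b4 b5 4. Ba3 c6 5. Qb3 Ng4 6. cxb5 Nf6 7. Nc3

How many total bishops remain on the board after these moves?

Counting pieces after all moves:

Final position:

  a b c d e f g h
  ─────────────────
8│♜ ♞ ♝ ♛ ♚ ♝ · ♜│8
7│♟ · · ♟ ♟ ♟ ♟ ♟│7
6│· · ♟ · · ♞ · ·│6
5│· ♙ · · · · · ·│5
4│· ♙ · · · · · ·│4
3│♗ ♕ ♘ · · ♙ · ·│3
2│♙ · · ♙ ♙ · ♙ ♙│2
1│♖ · · · ♔ ♗ ♘ ♖│1
  ─────────────────
  a b c d e f g h


4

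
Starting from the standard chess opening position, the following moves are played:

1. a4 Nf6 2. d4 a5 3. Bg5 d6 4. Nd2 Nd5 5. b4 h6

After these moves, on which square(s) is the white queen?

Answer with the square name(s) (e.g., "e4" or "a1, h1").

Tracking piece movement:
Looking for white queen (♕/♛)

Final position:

  a b c d e f g h
  ─────────────────
8│♜ ♞ ♝ ♛ ♚ ♝ · ♜│8
7│· ♟ ♟ · ♟ ♟ ♟ ·│7
6│· · · ♟ · · · ♟│6
5│♟ · · ♞ · · ♗ ·│5
4│♙ ♙ · ♙ · · · ·│4
3│· · · · · · · ·│3
2│· · ♙ ♘ ♙ ♙ ♙ ♙│2
1│♖ · · ♕ ♔ ♗ ♘ ♖│1
  ─────────────────
  a b c d e f g h


d1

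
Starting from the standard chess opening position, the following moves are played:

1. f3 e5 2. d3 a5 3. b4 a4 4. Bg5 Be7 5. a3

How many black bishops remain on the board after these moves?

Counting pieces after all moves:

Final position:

  a b c d e f g h
  ─────────────────
8│♜ ♞ ♝ ♛ ♚ · ♞ ♜│8
7│· ♟ ♟ ♟ ♝ ♟ ♟ ♟│7
6│· · · · · · · ·│6
5│· · · · ♟ · ♗ ·│5
4│♟ ♙ · · · · · ·│4
3│♙ · · ♙ · ♙ · ·│3
2│· · ♙ · ♙ · ♙ ♙│2
1│♖ ♘ · ♕ ♔ ♗ ♘ ♖│1
  ─────────────────
  a b c d e f g h


2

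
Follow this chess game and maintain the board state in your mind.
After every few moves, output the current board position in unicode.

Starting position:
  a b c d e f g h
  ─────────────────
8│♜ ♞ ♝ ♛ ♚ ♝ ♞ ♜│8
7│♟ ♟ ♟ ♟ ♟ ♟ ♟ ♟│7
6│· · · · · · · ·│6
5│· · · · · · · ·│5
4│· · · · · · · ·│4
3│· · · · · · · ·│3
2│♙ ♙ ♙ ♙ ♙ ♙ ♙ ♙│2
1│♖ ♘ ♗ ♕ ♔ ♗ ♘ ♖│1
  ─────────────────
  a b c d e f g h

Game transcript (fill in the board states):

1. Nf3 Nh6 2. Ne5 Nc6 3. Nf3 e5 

  a b c d e f g h
  ─────────────────
8│♜ · ♝ ♛ ♚ ♝ · ♜│8
7│♟ ♟ ♟ ♟ · ♟ ♟ ♟│7
6│· · ♞ · · · · ♞│6
5│· · · · ♟ · · ·│5
4│· · · · · · · ·│4
3│· · · · · ♘ · ·│3
2│♙ ♙ ♙ ♙ ♙ ♙ ♙ ♙│2
1│♖ ♘ ♗ ♕ ♔ ♗ · ♖│1
  ─────────────────
  a b c d e f g h

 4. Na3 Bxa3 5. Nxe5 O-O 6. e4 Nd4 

  a b c d e f g h
  ─────────────────
8│♜ · ♝ ♛ · ♜ ♚ ·│8
7│♟ ♟ ♟ ♟ · ♟ ♟ ♟│7
6│· · · · · · · ♞│6
5│· · · · ♘ · · ·│5
4│· · · ♞ ♙ · · ·│4
3│♝ · · · · · · ·│3
2│♙ ♙ ♙ ♙ · ♙ ♙ ♙│2
1│♖ · ♗ ♕ ♔ ♗ · ♖│1
  ─────────────────
  a b c d e f g h

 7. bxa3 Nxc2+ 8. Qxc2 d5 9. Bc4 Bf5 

  a b c d e f g h
  ─────────────────
8│♜ · · ♛ · ♜ ♚ ·│8
7│♟ ♟ ♟ · · ♟ ♟ ♟│7
6│· · · · · · · ♞│6
5│· · · ♟ ♘ ♝ · ·│5
4│· · ♗ · ♙ · · ·│4
3│♙ · · · · · · ·│3
2│♙ · ♕ ♙ · ♙ ♙ ♙│2
1│♖ · ♗ · ♔ · · ♖│1
  ─────────────────
  a b c d e f g h

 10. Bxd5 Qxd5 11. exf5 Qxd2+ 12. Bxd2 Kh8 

  a b c d e f g h
  ─────────────────
8│♜ · · · · ♜ · ♚│8
7│♟ ♟ ♟ · · ♟ ♟ ♟│7
6│· · · · · · · ♞│6
5│· · · · ♘ ♙ · ·│5
4│· · · · · · · ·│4
3│♙ · · · · · · ·│3
2│♙ · ♕ ♗ · ♙ ♙ ♙│2
1│♖ · · · ♔ · · ♖│1
  ─────────────────
  a b c d e f g h

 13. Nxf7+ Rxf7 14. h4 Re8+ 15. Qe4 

  a b c d e f g h
  ─────────────────
8│· · · · ♜ · · ♚│8
7│♟ ♟ ♟ · · ♜ ♟ ♟│7
6│· · · · · · · ♞│6
5│· · · · · ♙ · ·│5
4│· · · · ♕ · · ♙│4
3│♙ · · · · · · ·│3
2│♙ · · ♗ · ♙ ♙ ·│2
1│♖ · · · ♔ · · ♖│1
  ─────────────────
  a b c d e f g h


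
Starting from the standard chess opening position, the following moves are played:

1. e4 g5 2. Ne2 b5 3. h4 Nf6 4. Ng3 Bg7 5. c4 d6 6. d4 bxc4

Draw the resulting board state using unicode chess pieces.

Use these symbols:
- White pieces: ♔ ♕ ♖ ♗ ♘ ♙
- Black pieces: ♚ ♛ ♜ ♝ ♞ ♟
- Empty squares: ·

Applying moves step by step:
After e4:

♜ ♞ ♝ ♛ ♚ ♝ ♞ ♜
♟ ♟ ♟ ♟ ♟ ♟ ♟ ♟
· · · · · · · ·
· · · · · · · ·
· · · · ♙ · · ·
· · · · · · · ·
♙ ♙ ♙ ♙ · ♙ ♙ ♙
♖ ♘ ♗ ♕ ♔ ♗ ♘ ♖


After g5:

♜ ♞ ♝ ♛ ♚ ♝ ♞ ♜
♟ ♟ ♟ ♟ ♟ ♟ · ♟
· · · · · · · ·
· · · · · · ♟ ·
· · · · ♙ · · ·
· · · · · · · ·
♙ ♙ ♙ ♙ · ♙ ♙ ♙
♖ ♘ ♗ ♕ ♔ ♗ ♘ ♖


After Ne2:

♜ ♞ ♝ ♛ ♚ ♝ ♞ ♜
♟ ♟ ♟ ♟ ♟ ♟ · ♟
· · · · · · · ·
· · · · · · ♟ ·
· · · · ♙ · · ·
· · · · · · · ·
♙ ♙ ♙ ♙ ♘ ♙ ♙ ♙
♖ ♘ ♗ ♕ ♔ ♗ · ♖


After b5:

♜ ♞ ♝ ♛ ♚ ♝ ♞ ♜
♟ · ♟ ♟ ♟ ♟ · ♟
· · · · · · · ·
· ♟ · · · · ♟ ·
· · · · ♙ · · ·
· · · · · · · ·
♙ ♙ ♙ ♙ ♘ ♙ ♙ ♙
♖ ♘ ♗ ♕ ♔ ♗ · ♖


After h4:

♜ ♞ ♝ ♛ ♚ ♝ ♞ ♜
♟ · ♟ ♟ ♟ ♟ · ♟
· · · · · · · ·
· ♟ · · · · ♟ ·
· · · · ♙ · · ♙
· · · · · · · ·
♙ ♙ ♙ ♙ ♘ ♙ ♙ ·
♖ ♘ ♗ ♕ ♔ ♗ · ♖


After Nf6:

♜ ♞ ♝ ♛ ♚ ♝ · ♜
♟ · ♟ ♟ ♟ ♟ · ♟
· · · · · ♞ · ·
· ♟ · · · · ♟ ·
· · · · ♙ · · ♙
· · · · · · · ·
♙ ♙ ♙ ♙ ♘ ♙ ♙ ·
♖ ♘ ♗ ♕ ♔ ♗ · ♖


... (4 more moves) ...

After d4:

♜ ♞ ♝ ♛ ♚ · · ♜
♟ · ♟ · ♟ ♟ ♝ ♟
· · · ♟ · ♞ · ·
· ♟ · · · · ♟ ·
· · ♙ ♙ ♙ · · ♙
· · · · · · ♘ ·
♙ ♙ · · · ♙ ♙ ·
♖ ♘ ♗ ♕ ♔ ♗ · ♖


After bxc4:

♜ ♞ ♝ ♛ ♚ · · ♜
♟ · ♟ · ♟ ♟ ♝ ♟
· · · ♟ · ♞ · ·
· · · · · · ♟ ·
· · ♟ ♙ ♙ · · ♙
· · · · · · ♘ ·
♙ ♙ · · · ♙ ♙ ·
♖ ♘ ♗ ♕ ♔ ♗ · ♖



  a b c d e f g h
  ─────────────────
8│♜ ♞ ♝ ♛ ♚ · · ♜│8
7│♟ · ♟ · ♟ ♟ ♝ ♟│7
6│· · · ♟ · ♞ · ·│6
5│· · · · · · ♟ ·│5
4│· · ♟ ♙ ♙ · · ♙│4
3│· · · · · · ♘ ·│3
2│♙ ♙ · · · ♙ ♙ ·│2
1│♖ ♘ ♗ ♕ ♔ ♗ · ♖│1
  ─────────────────
  a b c d e f g h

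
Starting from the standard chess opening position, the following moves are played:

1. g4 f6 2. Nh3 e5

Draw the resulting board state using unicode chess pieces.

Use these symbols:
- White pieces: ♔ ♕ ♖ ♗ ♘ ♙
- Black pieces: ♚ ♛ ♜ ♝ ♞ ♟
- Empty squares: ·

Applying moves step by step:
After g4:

♜ ♞ ♝ ♛ ♚ ♝ ♞ ♜
♟ ♟ ♟ ♟ ♟ ♟ ♟ ♟
· · · · · · · ·
· · · · · · · ·
· · · · · · ♙ ·
· · · · · · · ·
♙ ♙ ♙ ♙ ♙ ♙ · ♙
♖ ♘ ♗ ♕ ♔ ♗ ♘ ♖


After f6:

♜ ♞ ♝ ♛ ♚ ♝ ♞ ♜
♟ ♟ ♟ ♟ ♟ · ♟ ♟
· · · · · ♟ · ·
· · · · · · · ·
· · · · · · ♙ ·
· · · · · · · ·
♙ ♙ ♙ ♙ ♙ ♙ · ♙
♖ ♘ ♗ ♕ ♔ ♗ ♘ ♖


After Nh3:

♜ ♞ ♝ ♛ ♚ ♝ ♞ ♜
♟ ♟ ♟ ♟ ♟ · ♟ ♟
· · · · · ♟ · ·
· · · · · · · ·
· · · · · · ♙ ·
· · · · · · · ♘
♙ ♙ ♙ ♙ ♙ ♙ · ♙
♖ ♘ ♗ ♕ ♔ ♗ · ♖


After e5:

♜ ♞ ♝ ♛ ♚ ♝ ♞ ♜
♟ ♟ ♟ ♟ · · ♟ ♟
· · · · · ♟ · ·
· · · · ♟ · · ·
· · · · · · ♙ ·
· · · · · · · ♘
♙ ♙ ♙ ♙ ♙ ♙ · ♙
♖ ♘ ♗ ♕ ♔ ♗ · ♖



  a b c d e f g h
  ─────────────────
8│♜ ♞ ♝ ♛ ♚ ♝ ♞ ♜│8
7│♟ ♟ ♟ ♟ · · ♟ ♟│7
6│· · · · · ♟ · ·│6
5│· · · · ♟ · · ·│5
4│· · · · · · ♙ ·│4
3│· · · · · · · ♘│3
2│♙ ♙ ♙ ♙ ♙ ♙ · ♙│2
1│♖ ♘ ♗ ♕ ♔ ♗ · ♖│1
  ─────────────────
  a b c d e f g h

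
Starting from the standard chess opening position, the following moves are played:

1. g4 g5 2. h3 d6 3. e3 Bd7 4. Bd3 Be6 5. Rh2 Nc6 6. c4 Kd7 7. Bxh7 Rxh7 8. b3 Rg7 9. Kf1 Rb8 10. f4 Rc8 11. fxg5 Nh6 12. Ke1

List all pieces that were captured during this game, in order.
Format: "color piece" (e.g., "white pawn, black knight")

Tracking captures:
  Bxh7: captured black pawn
  Rxh7: captured white bishop
  fxg5: captured black pawn

black pawn, white bishop, black pawn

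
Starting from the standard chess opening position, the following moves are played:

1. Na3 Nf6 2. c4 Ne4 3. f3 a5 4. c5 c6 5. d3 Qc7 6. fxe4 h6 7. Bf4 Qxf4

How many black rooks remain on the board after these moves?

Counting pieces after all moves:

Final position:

  a b c d e f g h
  ─────────────────
8│♜ ♞ ♝ · ♚ ♝ · ♜│8
7│· ♟ · ♟ ♟ ♟ ♟ ·│7
6│· · ♟ · · · · ♟│6
5│♟ · ♙ · · · · ·│5
4│· · · · ♙ ♛ · ·│4
3│♘ · · ♙ · · · ·│3
2│♙ ♙ · · ♙ · ♙ ♙│2
1│♖ · · ♕ ♔ ♗ ♘ ♖│1
  ─────────────────
  a b c d e f g h


2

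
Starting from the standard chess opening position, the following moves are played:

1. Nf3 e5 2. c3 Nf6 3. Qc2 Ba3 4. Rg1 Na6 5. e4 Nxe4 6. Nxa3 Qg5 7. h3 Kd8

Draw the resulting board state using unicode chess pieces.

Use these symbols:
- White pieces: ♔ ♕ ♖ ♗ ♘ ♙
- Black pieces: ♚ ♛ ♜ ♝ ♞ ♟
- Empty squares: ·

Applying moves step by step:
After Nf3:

♜ ♞ ♝ ♛ ♚ ♝ ♞ ♜
♟ ♟ ♟ ♟ ♟ ♟ ♟ ♟
· · · · · · · ·
· · · · · · · ·
· · · · · · · ·
· · · · · ♘ · ·
♙ ♙ ♙ ♙ ♙ ♙ ♙ ♙
♖ ♘ ♗ ♕ ♔ ♗ · ♖


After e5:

♜ ♞ ♝ ♛ ♚ ♝ ♞ ♜
♟ ♟ ♟ ♟ · ♟ ♟ ♟
· · · · · · · ·
· · · · ♟ · · ·
· · · · · · · ·
· · · · · ♘ · ·
♙ ♙ ♙ ♙ ♙ ♙ ♙ ♙
♖ ♘ ♗ ♕ ♔ ♗ · ♖


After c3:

♜ ♞ ♝ ♛ ♚ ♝ ♞ ♜
♟ ♟ ♟ ♟ · ♟ ♟ ♟
· · · · · · · ·
· · · · ♟ · · ·
· · · · · · · ·
· · ♙ · · ♘ · ·
♙ ♙ · ♙ ♙ ♙ ♙ ♙
♖ ♘ ♗ ♕ ♔ ♗ · ♖


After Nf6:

♜ ♞ ♝ ♛ ♚ ♝ · ♜
♟ ♟ ♟ ♟ · ♟ ♟ ♟
· · · · · ♞ · ·
· · · · ♟ · · ·
· · · · · · · ·
· · ♙ · · ♘ · ·
♙ ♙ · ♙ ♙ ♙ ♙ ♙
♖ ♘ ♗ ♕ ♔ ♗ · ♖


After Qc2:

♜ ♞ ♝ ♛ ♚ ♝ · ♜
♟ ♟ ♟ ♟ · ♟ ♟ ♟
· · · · · ♞ · ·
· · · · ♟ · · ·
· · · · · · · ·
· · ♙ · · ♘ · ·
♙ ♙ ♕ ♙ ♙ ♙ ♙ ♙
♖ ♘ ♗ · ♔ ♗ · ♖


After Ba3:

♜ ♞ ♝ ♛ ♚ · · ♜
♟ ♟ ♟ ♟ · ♟ ♟ ♟
· · · · · ♞ · ·
· · · · ♟ · · ·
· · · · · · · ·
♝ · ♙ · · ♘ · ·
♙ ♙ ♕ ♙ ♙ ♙ ♙ ♙
♖ ♘ ♗ · ♔ ♗ · ♖


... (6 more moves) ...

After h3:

♜ · ♝ · ♚ · · ♜
♟ ♟ ♟ ♟ · ♟ ♟ ♟
♞ · · · · · · ·
· · · · ♟ · ♛ ·
· · · · ♞ · · ·
♘ · ♙ · · ♘ · ♙
♙ ♙ ♕ ♙ · ♙ ♙ ·
♖ · ♗ · ♔ ♗ ♖ ·


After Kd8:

♜ · ♝ ♚ · · · ♜
♟ ♟ ♟ ♟ · ♟ ♟ ♟
♞ · · · · · · ·
· · · · ♟ · ♛ ·
· · · · ♞ · · ·
♘ · ♙ · · ♘ · ♙
♙ ♙ ♕ ♙ · ♙ ♙ ·
♖ · ♗ · ♔ ♗ ♖ ·



  a b c d e f g h
  ─────────────────
8│♜ · ♝ ♚ · · · ♜│8
7│♟ ♟ ♟ ♟ · ♟ ♟ ♟│7
6│♞ · · · · · · ·│6
5│· · · · ♟ · ♛ ·│5
4│· · · · ♞ · · ·│4
3│♘ · ♙ · · ♘ · ♙│3
2│♙ ♙ ♕ ♙ · ♙ ♙ ·│2
1│♖ · ♗ · ♔ ♗ ♖ ·│1
  ─────────────────
  a b c d e f g h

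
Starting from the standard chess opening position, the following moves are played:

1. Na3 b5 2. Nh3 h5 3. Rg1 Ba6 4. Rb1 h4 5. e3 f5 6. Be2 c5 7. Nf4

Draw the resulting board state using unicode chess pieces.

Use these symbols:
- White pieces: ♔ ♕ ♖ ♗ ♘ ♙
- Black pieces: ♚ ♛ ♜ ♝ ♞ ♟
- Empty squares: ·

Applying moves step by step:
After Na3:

♜ ♞ ♝ ♛ ♚ ♝ ♞ ♜
♟ ♟ ♟ ♟ ♟ ♟ ♟ ♟
· · · · · · · ·
· · · · · · · ·
· · · · · · · ·
♘ · · · · · · ·
♙ ♙ ♙ ♙ ♙ ♙ ♙ ♙
♖ · ♗ ♕ ♔ ♗ ♘ ♖


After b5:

♜ ♞ ♝ ♛ ♚ ♝ ♞ ♜
♟ · ♟ ♟ ♟ ♟ ♟ ♟
· · · · · · · ·
· ♟ · · · · · ·
· · · · · · · ·
♘ · · · · · · ·
♙ ♙ ♙ ♙ ♙ ♙ ♙ ♙
♖ · ♗ ♕ ♔ ♗ ♘ ♖


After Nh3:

♜ ♞ ♝ ♛ ♚ ♝ ♞ ♜
♟ · ♟ ♟ ♟ ♟ ♟ ♟
· · · · · · · ·
· ♟ · · · · · ·
· · · · · · · ·
♘ · · · · · · ♘
♙ ♙ ♙ ♙ ♙ ♙ ♙ ♙
♖ · ♗ ♕ ♔ ♗ · ♖


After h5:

♜ ♞ ♝ ♛ ♚ ♝ ♞ ♜
♟ · ♟ ♟ ♟ ♟ ♟ ·
· · · · · · · ·
· ♟ · · · · · ♟
· · · · · · · ·
♘ · · · · · · ♘
♙ ♙ ♙ ♙ ♙ ♙ ♙ ♙
♖ · ♗ ♕ ♔ ♗ · ♖


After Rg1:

♜ ♞ ♝ ♛ ♚ ♝ ♞ ♜
♟ · ♟ ♟ ♟ ♟ ♟ ·
· · · · · · · ·
· ♟ · · · · · ♟
· · · · · · · ·
♘ · · · · · · ♘
♙ ♙ ♙ ♙ ♙ ♙ ♙ ♙
♖ · ♗ ♕ ♔ ♗ ♖ ·


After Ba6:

♜ ♞ · ♛ ♚ ♝ ♞ ♜
♟ · ♟ ♟ ♟ ♟ ♟ ·
♝ · · · · · · ·
· ♟ · · · · · ♟
· · · · · · · ·
♘ · · · · · · ♘
♙ ♙ ♙ ♙ ♙ ♙ ♙ ♙
♖ · ♗ ♕ ♔ ♗ ♖ ·


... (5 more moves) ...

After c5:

♜ ♞ · ♛ ♚ ♝ ♞ ♜
♟ · · ♟ ♟ · ♟ ·
♝ · · · · · · ·
· ♟ ♟ · · ♟ · ·
· · · · · · · ♟
♘ · · · ♙ · · ♘
♙ ♙ ♙ ♙ ♗ ♙ ♙ ♙
· ♖ ♗ ♕ ♔ · ♖ ·


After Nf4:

♜ ♞ · ♛ ♚ ♝ ♞ ♜
♟ · · ♟ ♟ · ♟ ·
♝ · · · · · · ·
· ♟ ♟ · · ♟ · ·
· · · · · ♘ · ♟
♘ · · · ♙ · · ·
♙ ♙ ♙ ♙ ♗ ♙ ♙ ♙
· ♖ ♗ ♕ ♔ · ♖ ·



  a b c d e f g h
  ─────────────────
8│♜ ♞ · ♛ ♚ ♝ ♞ ♜│8
7│♟ · · ♟ ♟ · ♟ ·│7
6│♝ · · · · · · ·│6
5│· ♟ ♟ · · ♟ · ·│5
4│· · · · · ♘ · ♟│4
3│♘ · · · ♙ · · ·│3
2│♙ ♙ ♙ ♙ ♗ ♙ ♙ ♙│2
1│· ♖ ♗ ♕ ♔ · ♖ ·│1
  ─────────────────
  a b c d e f g h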